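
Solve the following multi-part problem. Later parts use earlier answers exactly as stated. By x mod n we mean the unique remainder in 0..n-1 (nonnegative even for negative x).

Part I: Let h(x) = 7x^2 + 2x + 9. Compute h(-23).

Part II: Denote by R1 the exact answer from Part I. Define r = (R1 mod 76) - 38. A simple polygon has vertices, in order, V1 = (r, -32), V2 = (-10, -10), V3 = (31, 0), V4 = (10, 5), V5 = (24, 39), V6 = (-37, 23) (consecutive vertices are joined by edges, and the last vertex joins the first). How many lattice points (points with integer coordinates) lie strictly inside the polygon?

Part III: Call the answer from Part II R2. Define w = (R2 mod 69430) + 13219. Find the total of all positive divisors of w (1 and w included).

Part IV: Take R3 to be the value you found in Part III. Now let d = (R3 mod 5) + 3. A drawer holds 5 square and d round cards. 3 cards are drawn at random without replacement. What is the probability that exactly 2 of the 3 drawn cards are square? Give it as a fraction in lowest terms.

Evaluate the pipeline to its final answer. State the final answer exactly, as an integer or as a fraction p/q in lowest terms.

Part I: 7*(-23)^2 + 2*(-23)^1 + 9 = (3703) + (-46) + (9) = 3666; answer 3666
Part II: R1 = 3666; r = -20; cross terms: (-20*-10 - -10*-32)=-120, (-10*0 - 31*-10)=310, (31*5 - 10*0)=155, (10*39 - 24*5)=270, (24*23 - -37*39)=1995, (-37*-32 - -20*23)=1644; twice the area = |4254| = 4254; area = 2127; boundary points = 2 + 1 + 1 + 2 + 1 + 1 = 8; strictly interior points = area - boundary/2 + 1 = 2124; answer 2124
Part III: R2 = 2124; w = 15343; 15343 = 67 * 229; sigma = (1 + 67) * (1 + 229) = 68 * 230 = 15640; answer 15640
Part IV: R3 = 15640; d = 3; total draws C(8,3) = 56; favorable C(5,2)*C(3,1) = 30; P = 15/28; answer 15/28

15/28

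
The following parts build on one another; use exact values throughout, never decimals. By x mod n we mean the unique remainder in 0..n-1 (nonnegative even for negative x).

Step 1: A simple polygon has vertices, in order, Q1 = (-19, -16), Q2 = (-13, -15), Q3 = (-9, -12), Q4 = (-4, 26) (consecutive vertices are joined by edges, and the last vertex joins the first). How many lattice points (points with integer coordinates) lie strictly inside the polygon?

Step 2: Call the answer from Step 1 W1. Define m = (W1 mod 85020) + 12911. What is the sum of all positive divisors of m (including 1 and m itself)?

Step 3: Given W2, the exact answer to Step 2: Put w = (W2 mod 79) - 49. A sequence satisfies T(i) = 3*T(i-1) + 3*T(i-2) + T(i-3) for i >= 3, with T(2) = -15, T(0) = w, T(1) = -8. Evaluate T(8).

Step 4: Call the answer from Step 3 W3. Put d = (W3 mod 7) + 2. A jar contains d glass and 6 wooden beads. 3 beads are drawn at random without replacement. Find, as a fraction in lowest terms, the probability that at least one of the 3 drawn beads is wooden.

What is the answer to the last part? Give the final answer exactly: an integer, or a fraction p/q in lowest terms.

Step 1: cross terms: (-19*-15 - -13*-16)=77, (-13*-12 - -9*-15)=21, (-9*26 - -4*-12)=-282, (-4*-16 - -19*26)=558; twice the area = |374| = 374; area = 187; boundary points = 1 + 1 + 1 + 3 = 6; strictly interior points = area - boundary/2 + 1 = 185; answer 185
Step 2: W1 = 185; m = 13096; 13096 = 2^3 * 1637; sigma = (1 + 2 + 4 + 8) * (1 + 1637) = 15 * 1638 = 24570; answer 24570
Step 3: W2 = 24570; w = -48; T(3) = 3*(-15) + 3*(-8) + 1*(-48) = -117; iterating: T(3)=-117, T(4)=-404, T(5)=-1578, T(6)=-6063, T(7)=-23327, T(8)=-89748; answer -89748
Step 4: W3 = -89748; d = 8; total draws C(14,3) = 364; complement C(8,3) = 56; favorable 364 - 56 = 308; P = 11/13; answer 11/13

11/13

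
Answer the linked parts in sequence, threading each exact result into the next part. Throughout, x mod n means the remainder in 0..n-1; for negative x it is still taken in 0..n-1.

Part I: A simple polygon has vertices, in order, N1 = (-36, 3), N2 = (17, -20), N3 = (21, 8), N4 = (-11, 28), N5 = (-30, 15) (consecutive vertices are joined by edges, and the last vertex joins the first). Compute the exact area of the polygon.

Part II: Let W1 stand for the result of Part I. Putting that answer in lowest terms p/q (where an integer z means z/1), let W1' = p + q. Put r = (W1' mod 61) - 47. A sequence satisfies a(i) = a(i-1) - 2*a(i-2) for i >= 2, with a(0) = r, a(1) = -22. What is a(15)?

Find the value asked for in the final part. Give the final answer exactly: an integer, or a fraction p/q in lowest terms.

2504

Part I: cross terms: (-36*-20 - 17*3)=669, (17*8 - 21*-20)=556, (21*28 - -11*8)=676, (-11*15 - -30*28)=675, (-30*3 - -36*15)=450; twice the area = |3026| = 3026; area = 1513; answer 1513
Part II: W1 = 1513; threaded value p + q = 1514; r = 3; a(2) = 1*(-22) - 2*(3) = -28; iterating: a(2)=-28, a(3)=16, a(4)=72, a(5)=40, a(6)=-104, a(7)=-184, a(8)=24, a(9)=392, a(10)=344, a(11)=-440, a(12)=-1128, a(13)=-248, a(14)=2008, a(15)=2504; answer 2504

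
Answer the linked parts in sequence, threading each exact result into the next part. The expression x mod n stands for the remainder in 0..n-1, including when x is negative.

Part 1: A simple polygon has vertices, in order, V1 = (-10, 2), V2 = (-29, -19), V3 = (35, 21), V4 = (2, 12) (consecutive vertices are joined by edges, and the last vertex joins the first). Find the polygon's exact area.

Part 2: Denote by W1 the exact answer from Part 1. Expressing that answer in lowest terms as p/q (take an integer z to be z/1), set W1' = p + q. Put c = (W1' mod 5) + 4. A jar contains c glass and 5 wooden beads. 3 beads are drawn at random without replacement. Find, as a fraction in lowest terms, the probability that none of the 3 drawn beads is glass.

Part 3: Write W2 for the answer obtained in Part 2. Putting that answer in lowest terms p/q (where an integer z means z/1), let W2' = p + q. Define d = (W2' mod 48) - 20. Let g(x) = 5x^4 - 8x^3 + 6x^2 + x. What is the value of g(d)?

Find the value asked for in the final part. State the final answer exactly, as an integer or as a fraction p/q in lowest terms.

361968

Part 1: cross terms: (-10*-19 - -29*2)=248, (-29*21 - 35*-19)=56, (35*12 - 2*21)=378, (2*2 - -10*12)=124; twice the area = |806| = 806; area = 403; answer 403
Part 2: W1 = 403; threaded value p + q = 404; c = 8; total draws C(13,3) = 286; favorable C(5,3) = 10; P = 5/143; answer 5/143
Part 3: W2 = 5/143; threaded value p + q = 148; d = -16; 5*(-16)^4 - 8*(-16)^3 + 6*(-16)^2 + 1*(-16)^1 = (327680) + (32768) + (1536) + (-16) = 361968; answer 361968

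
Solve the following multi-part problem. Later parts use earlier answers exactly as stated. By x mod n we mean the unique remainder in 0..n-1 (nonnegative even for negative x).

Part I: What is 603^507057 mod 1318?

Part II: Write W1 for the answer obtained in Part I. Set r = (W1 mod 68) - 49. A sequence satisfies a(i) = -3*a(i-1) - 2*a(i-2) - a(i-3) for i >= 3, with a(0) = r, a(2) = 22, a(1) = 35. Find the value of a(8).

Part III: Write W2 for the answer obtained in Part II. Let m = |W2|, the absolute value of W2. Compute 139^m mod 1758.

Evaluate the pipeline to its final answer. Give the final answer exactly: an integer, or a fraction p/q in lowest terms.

1495

Part I: squarings mod 1318: 603^1=603, 603^2=1159, 603^4=239, 603^8=447, 603^16=791, 603^32=949, 603^64=407, 603^128=899, 603^256=267, 603^512=117, 603^1024=509, 603^2048=753, 603^4096=269, 603^8192=1189, 603^16384=825, 603^32768=537, 603^65536=1045, 603^131072=721, 603^262144=549; 603^507057 = 603^1 * 603^16 * 603^32 * 603^128 * 603^1024 * 603^2048 * 603^4096 * 603^8192 * 603^32768 * 603^65536 * 603^131072 * 603^262144 = 259 (mod 1318); answer 259
Part II: W1 = 259; r = 6; a(3) = -3*(22) - 2*(35) - 1*(6) = -142; iterating: a(3)=-142, a(4)=347, a(5)=-779, a(6)=1785, a(7)=-4144, a(8)=9641; answer 9641
Part III: W2 = 9641; m = 9641; squarings mod 1758: 139^1=139, 139^2=1741, 139^4=289, 139^8=895, 139^16=1135, 139^32=1369, 139^64=133, 139^128=109, 139^256=1333, 139^512=1309, 139^1024=1189, 139^2048=289, 139^4096=895, 139^8192=1135; 139^9641 = 139^1 * 139^8 * 139^32 * 139^128 * 139^256 * 139^1024 * 139^8192 = 1495 (mod 1758); answer 1495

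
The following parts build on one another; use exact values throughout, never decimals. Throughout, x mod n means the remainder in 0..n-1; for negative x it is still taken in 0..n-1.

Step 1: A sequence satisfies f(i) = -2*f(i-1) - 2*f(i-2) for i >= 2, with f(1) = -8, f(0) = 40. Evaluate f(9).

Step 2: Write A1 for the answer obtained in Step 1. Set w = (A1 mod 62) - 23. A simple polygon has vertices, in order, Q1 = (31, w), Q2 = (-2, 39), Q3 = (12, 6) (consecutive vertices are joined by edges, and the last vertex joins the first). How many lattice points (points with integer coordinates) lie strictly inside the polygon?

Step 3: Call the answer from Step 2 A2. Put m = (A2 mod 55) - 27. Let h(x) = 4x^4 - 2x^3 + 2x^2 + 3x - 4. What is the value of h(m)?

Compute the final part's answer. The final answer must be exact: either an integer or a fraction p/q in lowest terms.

Step 1: f(2) = -2*(-8) - 2*(40) = -64; iterating: f(2)=-64, f(3)=144, f(4)=-160, f(5)=32, f(6)=256, f(7)=-576, f(8)=640, f(9)=-128; answer -128
Step 2: A1 = -128; w = 35; cross terms: (31*39 - -2*35)=1279, (-2*6 - 12*39)=-480, (12*35 - 31*6)=234; twice the area = |1033| = 1033; area = 1033/2; boundary points = 1 + 1 + 1 = 3; strictly interior points = area - boundary/2 + 1 = 516; answer 516
Step 3: A2 = 516; m = -6; 4*(-6)^4 - 2*(-6)^3 + 2*(-6)^2 + 3*(-6)^1 - 4 = (5184) + (432) + (72) + (-18) + (-4) = 5666; answer 5666

5666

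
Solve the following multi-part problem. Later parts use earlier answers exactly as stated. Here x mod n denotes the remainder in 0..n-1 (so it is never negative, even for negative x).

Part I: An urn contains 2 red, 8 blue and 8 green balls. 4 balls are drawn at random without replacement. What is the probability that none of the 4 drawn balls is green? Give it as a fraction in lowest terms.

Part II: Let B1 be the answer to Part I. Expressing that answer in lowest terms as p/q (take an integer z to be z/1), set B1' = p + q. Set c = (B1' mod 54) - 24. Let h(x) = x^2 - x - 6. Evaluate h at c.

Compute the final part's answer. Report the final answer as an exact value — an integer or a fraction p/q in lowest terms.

Part I: total draws C(18,4) = 3060; favorable C(10,4) = 210; P = 7/102; answer 7/102
Part II: B1 = 7/102; threaded value p + q = 109; c = -23; 1*(-23)^2 - 1*(-23)^1 - 6 = (529) + (23) + (-6) = 546; answer 546

546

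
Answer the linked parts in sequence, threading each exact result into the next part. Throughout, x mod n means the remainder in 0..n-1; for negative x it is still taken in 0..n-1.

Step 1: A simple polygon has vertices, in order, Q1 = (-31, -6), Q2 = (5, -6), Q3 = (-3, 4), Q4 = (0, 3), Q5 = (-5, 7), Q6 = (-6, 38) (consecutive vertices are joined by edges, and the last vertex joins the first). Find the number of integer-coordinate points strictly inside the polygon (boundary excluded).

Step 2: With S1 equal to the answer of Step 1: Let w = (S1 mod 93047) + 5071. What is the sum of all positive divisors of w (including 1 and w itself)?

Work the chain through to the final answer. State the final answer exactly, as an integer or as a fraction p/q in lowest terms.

Step 1: cross terms: (-31*-6 - 5*-6)=216, (5*4 - -3*-6)=2, (-3*3 - 0*4)=-9, (0*7 - -5*3)=15, (-5*38 - -6*7)=-148, (-6*-6 - -31*38)=1214; twice the area = |1290| = 1290; area = 645; boundary points = 36 + 2 + 1 + 1 + 1 + 1 = 42; strictly interior points = area - boundary/2 + 1 = 625; answer 625
Step 2: S1 = 625; w = 5696; 5696 = 2^6 * 89; sigma = (1 + 2 + 4 + 8 + 16 + 32 + 64) * (1 + 89) = 127 * 90 = 11430; answer 11430

11430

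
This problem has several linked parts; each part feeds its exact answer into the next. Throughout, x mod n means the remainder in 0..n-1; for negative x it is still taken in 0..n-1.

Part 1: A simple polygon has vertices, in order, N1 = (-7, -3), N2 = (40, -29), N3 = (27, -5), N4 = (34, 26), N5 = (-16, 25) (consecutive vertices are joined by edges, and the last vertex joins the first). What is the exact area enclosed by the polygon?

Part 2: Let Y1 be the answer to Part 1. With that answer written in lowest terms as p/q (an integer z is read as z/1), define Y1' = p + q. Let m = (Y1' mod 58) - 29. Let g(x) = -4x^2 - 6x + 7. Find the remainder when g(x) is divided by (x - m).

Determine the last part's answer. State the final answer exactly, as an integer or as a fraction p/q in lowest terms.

-201

Part 1: cross terms: (-7*-29 - 40*-3)=323, (40*-5 - 27*-29)=583, (27*26 - 34*-5)=872, (34*25 - -16*26)=1266, (-16*-3 - -7*25)=223; twice the area = |3267| = 3267; area = 3267/2; answer 3267/2
Part 2: Y1 = 3267/2; threaded value p + q = 3269; m = -8; remainder = value at the root: -4*(-8)^2 - 6*(-8)^1 + 7 = (-256) + (48) + (7) = -201; answer -201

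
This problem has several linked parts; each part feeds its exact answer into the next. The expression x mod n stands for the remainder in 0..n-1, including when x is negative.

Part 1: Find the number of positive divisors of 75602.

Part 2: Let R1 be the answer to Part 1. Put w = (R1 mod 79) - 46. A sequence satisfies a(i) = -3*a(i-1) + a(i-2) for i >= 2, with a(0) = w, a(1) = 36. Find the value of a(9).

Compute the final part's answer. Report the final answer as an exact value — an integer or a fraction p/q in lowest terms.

616146

Part 1: 75602 = 2 * 103 * 367; number of divisors = (1+1) * (1+1) * (1+1) = 8; answer 8
Part 2: R1 = 8; w = -38; a(2) = -3*(36) + 1*(-38) = -146; iterating: a(2)=-146, a(3)=474, a(4)=-1568, a(5)=5178, a(6)=-17102, a(7)=56484, a(8)=-186554, a(9)=616146; answer 616146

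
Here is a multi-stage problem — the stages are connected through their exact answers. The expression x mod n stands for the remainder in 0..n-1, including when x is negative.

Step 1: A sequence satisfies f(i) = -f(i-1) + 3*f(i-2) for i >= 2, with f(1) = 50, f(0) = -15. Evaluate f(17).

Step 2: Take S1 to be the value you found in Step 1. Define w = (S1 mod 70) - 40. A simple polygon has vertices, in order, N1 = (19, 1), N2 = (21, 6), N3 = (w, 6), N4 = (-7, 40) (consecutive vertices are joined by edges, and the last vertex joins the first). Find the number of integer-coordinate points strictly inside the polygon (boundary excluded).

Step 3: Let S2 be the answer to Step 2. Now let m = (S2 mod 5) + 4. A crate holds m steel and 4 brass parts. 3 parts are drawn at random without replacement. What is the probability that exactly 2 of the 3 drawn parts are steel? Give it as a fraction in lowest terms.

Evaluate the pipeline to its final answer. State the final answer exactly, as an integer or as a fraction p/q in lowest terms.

Step 1: f(2) = -1*(50) + 3*(-15) = -95; iterating: f(2)=-95, f(3)=245, f(4)=-530, f(5)=1265, f(6)=-2855, f(7)=6650, f(8)=-15215, f(9)=35165, f(10)=-80810, f(11)=186305, f(12)=-428735, f(13)=987650, f(14)=-2273855, f(15)=5236805, f(16)=-12058370, f(17)=27768785; answer 27768785
Step 2: S1 = 27768785; w = 25; cross terms: (19*6 - 21*1)=93, (21*6 - 25*6)=-24, (25*40 - -7*6)=1042, (-7*1 - 19*40)=-767; twice the area = |344| = 344; area = 172; boundary points = 1 + 4 + 2 + 13 = 20; strictly interior points = area - boundary/2 + 1 = 163; answer 163
Step 3: S2 = 163; m = 7; total draws C(11,3) = 165; favorable C(7,2)*C(4,1) = 84; P = 28/55; answer 28/55

28/55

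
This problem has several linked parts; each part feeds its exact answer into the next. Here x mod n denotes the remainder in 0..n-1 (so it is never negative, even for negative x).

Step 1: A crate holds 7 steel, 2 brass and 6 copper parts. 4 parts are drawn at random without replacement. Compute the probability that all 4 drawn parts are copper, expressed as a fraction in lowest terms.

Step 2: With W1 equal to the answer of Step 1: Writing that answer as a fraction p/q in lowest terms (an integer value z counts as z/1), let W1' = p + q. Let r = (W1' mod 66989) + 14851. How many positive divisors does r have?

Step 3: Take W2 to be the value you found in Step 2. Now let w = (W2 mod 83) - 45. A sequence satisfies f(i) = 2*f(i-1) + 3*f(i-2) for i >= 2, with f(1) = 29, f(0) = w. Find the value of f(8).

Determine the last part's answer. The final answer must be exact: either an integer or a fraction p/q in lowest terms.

Step 1: total draws C(15,4) = 1365; favorable C(6,4) = 15; P = 1/91; answer 1/91
Step 2: W1 = 1/91; threaded value p + q = 92; r = 14943; 14943 = 3 * 17 * 293; number of divisors = (1+1) * (1+1) * (1+1) = 8; answer 8
Step 3: W2 = 8; w = -37; f(2) = 2*(29) + 3*(-37) = -53; iterating: f(2)=-53, f(3)=-19, f(4)=-197, f(5)=-451, f(6)=-1493, f(7)=-4339, f(8)=-13157; answer -13157

-13157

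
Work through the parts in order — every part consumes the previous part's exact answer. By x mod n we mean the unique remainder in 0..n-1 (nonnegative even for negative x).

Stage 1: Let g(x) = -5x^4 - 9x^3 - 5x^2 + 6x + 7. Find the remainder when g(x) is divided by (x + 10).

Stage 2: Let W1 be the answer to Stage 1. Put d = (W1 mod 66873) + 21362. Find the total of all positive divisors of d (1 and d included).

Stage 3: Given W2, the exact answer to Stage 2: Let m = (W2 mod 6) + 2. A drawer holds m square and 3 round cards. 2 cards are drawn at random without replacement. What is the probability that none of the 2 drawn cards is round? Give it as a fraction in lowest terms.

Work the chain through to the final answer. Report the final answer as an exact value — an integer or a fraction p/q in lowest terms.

1/10

Stage 1: remainder = value at the root: -5*(-10)^4 - 9*(-10)^3 - 5*(-10)^2 + 6*(-10)^1 + 7 = (-50000) + (9000) + (-500) + (-60) + (7) = -41553; answer -41553
Stage 2: W1 = -41553; d = 46682; 46682 = 2 * 17 * 1373; sigma = (1 + 2) * (1 + 17) * (1 + 1373) = 3 * 18 * 1374 = 74196; answer 74196
Stage 3: W2 = 74196; m = 2; total draws C(5,2) = 10; favorable C(2,2) = 1; P = 1/10; answer 1/10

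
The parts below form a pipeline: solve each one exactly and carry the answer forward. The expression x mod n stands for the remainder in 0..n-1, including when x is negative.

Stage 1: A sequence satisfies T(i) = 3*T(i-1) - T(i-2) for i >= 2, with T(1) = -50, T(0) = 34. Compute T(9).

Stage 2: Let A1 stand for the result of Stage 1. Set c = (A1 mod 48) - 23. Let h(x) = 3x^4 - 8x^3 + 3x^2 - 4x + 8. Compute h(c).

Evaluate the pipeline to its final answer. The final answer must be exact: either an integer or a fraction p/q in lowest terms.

Stage 1: T(2) = 3*(-50) - 1*(34) = -184; iterating: T(2)=-184, T(3)=-502, T(4)=-1322, T(5)=-3464, T(6)=-9070, T(7)=-23746, T(8)=-62168, T(9)=-162758; answer -162758
Stage 2: A1 = -162758; c = -13; 3*(-13)^4 - 8*(-13)^3 + 3*(-13)^2 - 4*(-13)^1 + 8 = (85683) + (17576) + (507) + (52) + (8) = 103826; answer 103826

103826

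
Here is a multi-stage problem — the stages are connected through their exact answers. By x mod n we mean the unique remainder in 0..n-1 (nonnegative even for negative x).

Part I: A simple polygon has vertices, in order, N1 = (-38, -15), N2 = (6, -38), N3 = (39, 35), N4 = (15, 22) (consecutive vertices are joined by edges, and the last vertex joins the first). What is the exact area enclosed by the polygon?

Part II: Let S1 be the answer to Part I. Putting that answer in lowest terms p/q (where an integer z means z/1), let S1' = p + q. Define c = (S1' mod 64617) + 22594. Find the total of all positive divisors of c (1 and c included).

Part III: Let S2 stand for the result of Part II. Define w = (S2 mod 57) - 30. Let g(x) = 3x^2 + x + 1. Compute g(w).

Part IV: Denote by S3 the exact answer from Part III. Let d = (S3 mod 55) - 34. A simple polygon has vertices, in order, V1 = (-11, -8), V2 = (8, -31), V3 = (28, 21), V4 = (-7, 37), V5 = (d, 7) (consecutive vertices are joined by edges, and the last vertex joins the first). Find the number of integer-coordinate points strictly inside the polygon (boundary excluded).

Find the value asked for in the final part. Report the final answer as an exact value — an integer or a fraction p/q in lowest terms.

Part I: cross terms: (-38*-38 - 6*-15)=1534, (6*35 - 39*-38)=1692, (39*22 - 15*35)=333, (15*-15 - -38*22)=611; twice the area = |4170| = 4170; area = 2085; answer 2085
Part II: S1 = 2085; threaded value p + q = 2086; c = 24680; 24680 = 2^3 * 5 * 617; sigma = (1 + 2 + 4 + 8) * (1 + 5) * (1 + 617) = 15 * 6 * 618 = 55620; answer 55620
Part III: S2 = 55620; w = 15; 3*(15)^2 + 1*(15)^1 + 1 = (675) + (15) + (1) = 691; answer 691
Part IV: S3 = 691; d = -3; cross terms: (-11*-31 - 8*-8)=405, (8*21 - 28*-31)=1036, (28*37 - -7*21)=1183, (-7*7 - -3*37)=62, (-3*-8 - -11*7)=101; twice the area = |2787| = 2787; area = 2787/2; boundary points = 1 + 4 + 1 + 2 + 1 = 9; strictly interior points = area - boundary/2 + 1 = 1390; answer 1390

1390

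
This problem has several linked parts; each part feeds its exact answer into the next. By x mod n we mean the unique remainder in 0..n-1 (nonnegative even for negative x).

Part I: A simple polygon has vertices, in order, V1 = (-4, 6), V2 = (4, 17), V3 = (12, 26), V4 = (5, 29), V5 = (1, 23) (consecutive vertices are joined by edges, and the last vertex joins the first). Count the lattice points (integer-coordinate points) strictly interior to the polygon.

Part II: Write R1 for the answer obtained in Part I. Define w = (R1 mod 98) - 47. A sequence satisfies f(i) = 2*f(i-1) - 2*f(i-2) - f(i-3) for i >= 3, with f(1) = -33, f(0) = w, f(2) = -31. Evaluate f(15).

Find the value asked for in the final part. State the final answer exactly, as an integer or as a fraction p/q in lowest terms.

-30626

Part I: cross terms: (-4*17 - 4*6)=-92, (4*26 - 12*17)=-100, (12*29 - 5*26)=218, (5*23 - 1*29)=86, (1*6 - -4*23)=98; twice the area = |210| = 210; area = 105; boundary points = 1 + 1 + 1 + 2 + 1 = 6; strictly interior points = area - boundary/2 + 1 = 103; answer 103
Part II: R1 = 103; w = -42; f(3) = 2*(-31) - 2*(-33) - 1*(-42) = 46; iterating: f(3)=46, f(4)=187, f(5)=313, f(6)=206, f(7)=-401, f(8)=-1527, f(9)=-2458, f(10)=-1461, f(11)=3521, f(12)=12422, f(13)=19263, f(14)=10161, f(15)=-30626; answer -30626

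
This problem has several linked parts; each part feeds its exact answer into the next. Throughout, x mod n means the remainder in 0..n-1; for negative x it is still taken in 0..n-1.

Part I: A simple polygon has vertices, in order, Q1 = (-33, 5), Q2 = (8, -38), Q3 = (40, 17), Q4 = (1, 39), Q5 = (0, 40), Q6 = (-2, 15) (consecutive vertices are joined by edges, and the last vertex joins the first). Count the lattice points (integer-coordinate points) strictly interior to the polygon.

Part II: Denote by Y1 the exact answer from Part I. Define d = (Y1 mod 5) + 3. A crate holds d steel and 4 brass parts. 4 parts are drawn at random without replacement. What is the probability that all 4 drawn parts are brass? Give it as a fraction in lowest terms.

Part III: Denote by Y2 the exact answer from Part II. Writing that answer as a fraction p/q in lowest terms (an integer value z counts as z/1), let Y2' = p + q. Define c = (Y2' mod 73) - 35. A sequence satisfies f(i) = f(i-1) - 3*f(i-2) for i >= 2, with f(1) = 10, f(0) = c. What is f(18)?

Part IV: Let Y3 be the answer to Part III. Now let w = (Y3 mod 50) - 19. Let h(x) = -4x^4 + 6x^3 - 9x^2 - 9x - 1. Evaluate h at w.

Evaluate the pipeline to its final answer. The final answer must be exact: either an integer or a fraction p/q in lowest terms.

-288881

Part I: cross terms: (-33*-38 - 8*5)=1214, (8*17 - 40*-38)=1656, (40*39 - 1*17)=1543, (1*40 - 0*39)=40, (0*15 - -2*40)=80, (-2*5 - -33*15)=485; twice the area = |5018| = 5018; area = 2509; boundary points = 1 + 1 + 1 + 1 + 1 + 1 = 6; strictly interior points = area - boundary/2 + 1 = 2507; answer 2507
Part II: Y1 = 2507; d = 5; total draws C(9,4) = 126; favorable C(4,4) = 1; P = 1/126; answer 1/126
Part III: Y2 = 1/126; threaded value p + q = 127; c = 19; f(2) = 1*(10) - 3*(19) = -47; iterating: f(2)=-47, f(3)=-77, f(4)=64, f(5)=295, f(6)=103, f(7)=-782, f(8)=-1091, f(9)=1255, f(10)=4528, f(11)=763, f(12)=-12821, f(13)=-15110, f(14)=23353, f(15)=68683, f(16)=-1376, f(17)=-207425, f(18)=-203297; answer -203297
Part IV: Y3 = -203297; w = -16; -4*(-16)^4 + 6*(-16)^3 - 9*(-16)^2 - 9*(-16)^1 - 1 = (-262144) + (-24576) + (-2304) + (144) + (-1) = -288881; answer -288881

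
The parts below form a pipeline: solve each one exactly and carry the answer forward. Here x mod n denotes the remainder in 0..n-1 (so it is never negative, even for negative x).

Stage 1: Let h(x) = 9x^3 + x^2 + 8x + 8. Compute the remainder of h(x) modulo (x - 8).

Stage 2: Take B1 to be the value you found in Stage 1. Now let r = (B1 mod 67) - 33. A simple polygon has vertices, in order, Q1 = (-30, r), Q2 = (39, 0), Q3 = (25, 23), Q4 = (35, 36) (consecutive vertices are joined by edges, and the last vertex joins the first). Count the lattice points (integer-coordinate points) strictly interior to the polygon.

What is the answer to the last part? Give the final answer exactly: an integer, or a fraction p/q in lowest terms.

990

Stage 1: remainder = value at the root: 9*(8)^3 + 1*(8)^2 + 8*(8)^1 + 8 = (4608) + (64) + (64) + (8) = 4744; answer 4744
Stage 2: B1 = 4744; r = 21; cross terms: (-30*0 - 39*21)=-819, (39*23 - 25*0)=897, (25*36 - 35*23)=95, (35*21 - -30*36)=1815; twice the area = |1988| = 1988; area = 994; boundary points = 3 + 1 + 1 + 5 = 10; strictly interior points = area - boundary/2 + 1 = 990; answer 990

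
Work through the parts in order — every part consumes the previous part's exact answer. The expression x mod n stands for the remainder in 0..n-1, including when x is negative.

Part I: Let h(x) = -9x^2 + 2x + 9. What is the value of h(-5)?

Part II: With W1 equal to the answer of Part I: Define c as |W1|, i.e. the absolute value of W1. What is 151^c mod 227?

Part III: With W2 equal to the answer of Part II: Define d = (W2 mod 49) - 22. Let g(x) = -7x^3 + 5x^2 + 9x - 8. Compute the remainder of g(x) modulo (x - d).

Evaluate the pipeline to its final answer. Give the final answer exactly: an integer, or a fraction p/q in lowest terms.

Part I: -9*(-5)^2 + 2*(-5)^1 + 9 = (-225) + (-10) + (9) = -226; answer -226
Part II: W1 = -226; c = 226; squarings mod 227: 151^1=151, 151^2=101, 151^4=213, 151^8=196, 151^16=53, 151^32=85, 151^64=188, 151^128=159; 151^226 = 151^2 * 151^32 * 151^64 * 151^128 = 1 (mod 227); answer 1
Part III: W2 = 1; d = -21; remainder = value at the root: -7*(-21)^3 + 5*(-21)^2 + 9*(-21)^1 - 8 = (64827) + (2205) + (-189) + (-8) = 66835; answer 66835

66835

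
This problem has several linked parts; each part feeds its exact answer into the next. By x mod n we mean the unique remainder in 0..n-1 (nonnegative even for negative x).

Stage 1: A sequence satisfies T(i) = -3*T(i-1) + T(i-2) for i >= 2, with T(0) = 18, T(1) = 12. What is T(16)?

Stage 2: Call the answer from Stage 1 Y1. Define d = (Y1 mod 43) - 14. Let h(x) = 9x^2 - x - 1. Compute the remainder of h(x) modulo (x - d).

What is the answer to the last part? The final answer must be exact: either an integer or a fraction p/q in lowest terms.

Stage 1: T(2) = -3*(12) + 1*(18) = -18; iterating: T(2)=-18, T(3)=66, T(4)=-216, T(5)=714, T(6)=-2358, T(7)=7788, T(8)=-25722, T(9)=84954, T(10)=-280584, T(11)=926706, T(12)=-3060702, T(13)=10108812, T(14)=-33387138, T(15)=110270226, T(16)=-364197816; answer -364197816
Stage 2: Y1 = -364197816; d = 1; remainder = value at the root: 9*(1)^2 - 1*(1)^1 - 1 = (9) + (-1) + (-1) = 7; answer 7

7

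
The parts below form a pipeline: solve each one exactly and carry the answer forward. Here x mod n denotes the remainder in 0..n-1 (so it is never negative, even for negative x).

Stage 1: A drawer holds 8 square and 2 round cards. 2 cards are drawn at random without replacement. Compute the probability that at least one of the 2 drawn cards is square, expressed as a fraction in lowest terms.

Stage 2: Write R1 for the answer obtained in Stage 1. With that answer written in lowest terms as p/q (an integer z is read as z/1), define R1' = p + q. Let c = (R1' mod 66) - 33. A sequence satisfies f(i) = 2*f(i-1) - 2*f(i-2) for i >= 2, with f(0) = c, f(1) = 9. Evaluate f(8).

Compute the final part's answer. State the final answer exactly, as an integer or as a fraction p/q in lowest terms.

Stage 1: total draws C(10,2) = 45; complement C(2,2) = 1; favorable 45 - 1 = 44; P = 44/45; answer 44/45
Stage 2: R1 = 44/45; threaded value p + q = 89; c = -10; f(2) = 2*(9) - 2*(-10) = 38; iterating: f(2)=38, f(3)=58, f(4)=40, f(5)=-36, f(6)=-152, f(7)=-232, f(8)=-160; answer -160

-160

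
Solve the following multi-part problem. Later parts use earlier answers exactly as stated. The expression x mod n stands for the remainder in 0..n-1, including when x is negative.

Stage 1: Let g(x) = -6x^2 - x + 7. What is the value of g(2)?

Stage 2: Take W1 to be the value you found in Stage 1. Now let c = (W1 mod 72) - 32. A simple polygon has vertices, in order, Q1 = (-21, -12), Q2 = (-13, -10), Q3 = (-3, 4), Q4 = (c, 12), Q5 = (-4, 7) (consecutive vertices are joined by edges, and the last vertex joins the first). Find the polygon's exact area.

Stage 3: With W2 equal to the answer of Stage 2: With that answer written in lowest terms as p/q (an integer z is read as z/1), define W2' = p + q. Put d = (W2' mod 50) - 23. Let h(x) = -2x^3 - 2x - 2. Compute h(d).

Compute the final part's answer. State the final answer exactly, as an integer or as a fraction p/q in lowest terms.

Stage 1: -6*(2)^2 - 1*(2)^1 + 7 = (-24) + (-2) + (7) = -19; answer -19
Stage 2: W1 = -19; c = 21; cross terms: (-21*-10 - -13*-12)=54, (-13*4 - -3*-10)=-82, (-3*12 - 21*4)=-120, (21*7 - -4*12)=195, (-4*-12 - -21*7)=195; twice the area = |242| = 242; area = 121; answer 121
Stage 3: W2 = 121; threaded value p + q = 122; d = -1; -2*(-1)^3 - 2*(-1)^1 - 2 = (2) + (2) + (-2) = 2; answer 2

2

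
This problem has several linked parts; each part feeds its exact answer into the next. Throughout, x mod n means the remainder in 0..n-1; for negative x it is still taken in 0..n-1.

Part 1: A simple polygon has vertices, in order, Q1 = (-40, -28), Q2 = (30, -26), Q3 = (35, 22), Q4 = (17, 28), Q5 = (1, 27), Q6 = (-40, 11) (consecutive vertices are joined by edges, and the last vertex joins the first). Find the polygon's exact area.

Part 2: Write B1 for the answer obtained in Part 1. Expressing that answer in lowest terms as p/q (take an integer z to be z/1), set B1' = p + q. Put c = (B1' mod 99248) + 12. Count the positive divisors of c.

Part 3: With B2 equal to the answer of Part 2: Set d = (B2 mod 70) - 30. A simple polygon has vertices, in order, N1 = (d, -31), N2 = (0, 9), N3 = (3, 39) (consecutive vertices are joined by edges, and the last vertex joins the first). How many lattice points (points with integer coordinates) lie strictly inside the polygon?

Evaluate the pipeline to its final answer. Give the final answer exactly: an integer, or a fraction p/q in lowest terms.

Part 1: cross terms: (-40*-26 - 30*-28)=1880, (30*22 - 35*-26)=1570, (35*28 - 17*22)=606, (17*27 - 1*28)=431, (1*11 - -40*27)=1091, (-40*-28 - -40*11)=1560; twice the area = |7138| = 7138; area = 3569; answer 3569
Part 2: B1 = 3569; threaded value p + q = 3570; c = 3582; 3582 = 2 * 3^2 * 199; number of divisors = (1+1) * (2+1) * (1+1) = 12; answer 12
Part 3: B2 = 12; d = -18; cross terms: (-18*9 - 0*-31)=-162, (0*39 - 3*9)=-27, (3*-31 - -18*39)=609; twice the area = |420| = 420; area = 210; boundary points = 2 + 3 + 7 = 12; strictly interior points = area - boundary/2 + 1 = 205; answer 205

205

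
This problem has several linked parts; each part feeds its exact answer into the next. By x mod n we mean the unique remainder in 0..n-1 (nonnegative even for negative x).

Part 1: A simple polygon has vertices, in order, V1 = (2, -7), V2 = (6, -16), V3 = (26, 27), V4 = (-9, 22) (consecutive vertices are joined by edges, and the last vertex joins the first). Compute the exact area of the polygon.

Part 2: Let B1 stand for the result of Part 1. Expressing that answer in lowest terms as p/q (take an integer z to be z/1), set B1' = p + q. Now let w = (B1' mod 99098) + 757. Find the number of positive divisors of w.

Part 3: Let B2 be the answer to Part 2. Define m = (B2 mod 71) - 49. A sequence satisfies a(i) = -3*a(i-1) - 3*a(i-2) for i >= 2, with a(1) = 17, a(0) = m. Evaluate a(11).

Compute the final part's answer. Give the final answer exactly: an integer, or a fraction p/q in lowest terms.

Part 1: cross terms: (2*-16 - 6*-7)=10, (6*27 - 26*-16)=578, (26*22 - -9*27)=815, (-9*-7 - 2*22)=19; twice the area = |1422| = 1422; area = 711; answer 711
Part 2: B1 = 711; threaded value p + q = 712; w = 1469; 1469 = 13 * 113; number of divisors = (1+1) * (1+1) = 4; answer 4
Part 3: B2 = 4; m = -45; a(2) = -3*(17) - 3*(-45) = 84; iterating: a(2)=84, a(3)=-303, a(4)=657, a(5)=-1062, a(6)=1215, a(7)=-459, a(8)=-2268, a(9)=8181, a(10)=-17739, a(11)=28674; answer 28674

28674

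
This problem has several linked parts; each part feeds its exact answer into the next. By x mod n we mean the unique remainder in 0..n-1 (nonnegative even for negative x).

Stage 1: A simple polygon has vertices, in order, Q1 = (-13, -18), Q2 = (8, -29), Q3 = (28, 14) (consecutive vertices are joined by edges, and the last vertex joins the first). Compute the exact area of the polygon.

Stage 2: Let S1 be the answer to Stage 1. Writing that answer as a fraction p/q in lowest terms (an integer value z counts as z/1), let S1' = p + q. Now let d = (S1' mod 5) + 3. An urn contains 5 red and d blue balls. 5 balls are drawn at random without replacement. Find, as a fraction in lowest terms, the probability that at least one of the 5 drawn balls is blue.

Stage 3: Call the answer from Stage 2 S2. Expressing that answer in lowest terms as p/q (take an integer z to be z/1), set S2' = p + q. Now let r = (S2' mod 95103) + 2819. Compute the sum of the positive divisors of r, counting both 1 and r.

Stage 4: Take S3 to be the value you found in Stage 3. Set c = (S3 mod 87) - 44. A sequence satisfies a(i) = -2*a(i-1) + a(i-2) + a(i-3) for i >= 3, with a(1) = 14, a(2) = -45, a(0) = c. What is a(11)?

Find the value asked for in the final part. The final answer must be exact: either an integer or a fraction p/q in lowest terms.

Stage 1: cross terms: (-13*-29 - 8*-18)=521, (8*14 - 28*-29)=924, (28*-18 - -13*14)=-322; twice the area = |1123| = 1123; area = 1123/2; answer 1123/2
Stage 2: S1 = 1123/2; threaded value p + q = 1125; d = 3; total draws C(8,5) = 56; complement C(5,5) = 1; favorable 56 - 1 = 55; P = 55/56; answer 55/56
Stage 3: S2 = 55/56; threaded value p + q = 111; r = 2930; 2930 = 2 * 5 * 293; sigma = (1 + 2) * (1 + 5) * (1 + 293) = 3 * 6 * 294 = 5292; answer 5292
Stage 4: S3 = 5292; c = 28; a(3) = -2*(-45) + 1*(14) + 1*(28) = 132; iterating: a(3)=132, a(4)=-295, a(5)=677, a(6)=-1517, a(7)=3416, a(8)=-7672, a(9)=17243, a(10)=-38742, a(11)=87055; answer 87055

87055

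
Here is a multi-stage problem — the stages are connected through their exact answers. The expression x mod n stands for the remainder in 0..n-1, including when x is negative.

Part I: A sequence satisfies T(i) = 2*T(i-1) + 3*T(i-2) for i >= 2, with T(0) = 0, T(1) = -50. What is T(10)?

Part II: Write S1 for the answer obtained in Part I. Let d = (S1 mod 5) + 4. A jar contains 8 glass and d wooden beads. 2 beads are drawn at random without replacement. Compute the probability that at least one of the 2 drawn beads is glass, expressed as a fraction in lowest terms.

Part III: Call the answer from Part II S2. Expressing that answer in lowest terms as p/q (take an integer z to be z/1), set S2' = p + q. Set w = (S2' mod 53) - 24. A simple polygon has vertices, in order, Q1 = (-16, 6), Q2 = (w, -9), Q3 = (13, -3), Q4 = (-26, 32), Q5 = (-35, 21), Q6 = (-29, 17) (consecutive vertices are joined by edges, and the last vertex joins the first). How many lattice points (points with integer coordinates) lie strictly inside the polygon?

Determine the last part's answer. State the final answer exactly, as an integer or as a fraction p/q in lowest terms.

Part I: T(2) = 2*(-50) + 3*(0) = -100; iterating: T(2)=-100, T(3)=-350, T(4)=-1000, T(5)=-3050, T(6)=-9100, T(7)=-27350, T(8)=-82000, T(9)=-246050, T(10)=-738100; answer -738100
Part II: S1 = -738100; d = 4; total draws C(12,2) = 66; complement C(4,2) = 6; favorable 66 - 6 = 60; P = 10/11; answer 10/11
Part III: S2 = 10/11; threaded value p + q = 21; w = -3; cross terms: (-16*-9 - -3*6)=162, (-3*-3 - 13*-9)=126, (13*32 - -26*-3)=338, (-26*21 - -35*32)=574, (-35*17 - -29*21)=14, (-29*6 - -16*17)=98; twice the area = |1312| = 1312; area = 656; boundary points = 1 + 2 + 1 + 1 + 2 + 1 = 8; strictly interior points = area - boundary/2 + 1 = 653; answer 653

653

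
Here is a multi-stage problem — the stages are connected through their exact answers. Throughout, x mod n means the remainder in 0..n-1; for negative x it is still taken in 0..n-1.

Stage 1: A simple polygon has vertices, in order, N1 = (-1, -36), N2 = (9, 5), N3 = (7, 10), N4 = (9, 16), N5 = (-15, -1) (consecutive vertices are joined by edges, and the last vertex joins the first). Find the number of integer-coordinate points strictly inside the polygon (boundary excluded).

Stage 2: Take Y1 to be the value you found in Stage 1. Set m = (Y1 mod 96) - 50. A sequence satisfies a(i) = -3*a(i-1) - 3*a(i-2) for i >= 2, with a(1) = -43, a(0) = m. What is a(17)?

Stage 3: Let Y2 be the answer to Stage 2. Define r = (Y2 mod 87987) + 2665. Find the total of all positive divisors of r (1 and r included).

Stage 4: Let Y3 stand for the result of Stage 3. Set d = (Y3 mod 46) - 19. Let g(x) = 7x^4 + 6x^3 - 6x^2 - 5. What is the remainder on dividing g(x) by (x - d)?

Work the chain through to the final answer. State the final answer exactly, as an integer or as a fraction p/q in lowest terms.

185726

Stage 1: cross terms: (-1*5 - 9*-36)=319, (9*10 - 7*5)=55, (7*16 - 9*10)=22, (9*-1 - -15*16)=231, (-15*-36 - -1*-1)=539; twice the area = |1166| = 1166; area = 583; boundary points = 1 + 1 + 2 + 1 + 7 = 12; strictly interior points = area - boundary/2 + 1 = 578; answer 578
Stage 2: Y1 = 578; m = -48; a(2) = -3*(-43) - 3*(-48) = 273; iterating: a(2)=273, a(3)=-690, a(4)=1251, a(5)=-1683, a(6)=1296, a(7)=1161, a(8)=-7371, a(9)=18630, a(10)=-33777, a(11)=45441, a(12)=-34992, a(13)=-31347, a(14)=199017, a(15)=-503010, a(16)=911979, a(17)=-1226907; answer -1226907
Stage 3: Y2 = -1226907; r = 7576; 7576 = 2^3 * 947; sigma = (1 + 2 + 4 + 8) * (1 + 947) = 15 * 948 = 14220; answer 14220
Stage 4: Y3 = 14220; d = -13; remainder = value at the root: 7*(-13)^4 + 6*(-13)^3 - 6*(-13)^2 - 5 = (199927) + (-13182) + (-1014) + (-5) = 185726; answer 185726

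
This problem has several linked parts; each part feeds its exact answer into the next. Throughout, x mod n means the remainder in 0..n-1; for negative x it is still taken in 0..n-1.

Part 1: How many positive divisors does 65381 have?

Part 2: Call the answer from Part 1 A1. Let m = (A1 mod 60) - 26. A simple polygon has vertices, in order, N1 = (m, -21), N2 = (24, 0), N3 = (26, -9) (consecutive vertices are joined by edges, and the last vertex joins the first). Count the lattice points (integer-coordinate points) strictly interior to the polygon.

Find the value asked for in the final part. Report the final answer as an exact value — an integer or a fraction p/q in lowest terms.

235

Part 1: 65381 is prime, so its only divisors are 1 and 65381; count = 2; answer 2
Part 2: A1 = 2; m = -24; cross terms: (-24*0 - 24*-21)=504, (24*-9 - 26*0)=-216, (26*-21 - -24*-9)=-762; twice the area = |-474| = 474; area = 237; boundary points = 3 + 1 + 2 = 6; strictly interior points = area - boundary/2 + 1 = 235; answer 235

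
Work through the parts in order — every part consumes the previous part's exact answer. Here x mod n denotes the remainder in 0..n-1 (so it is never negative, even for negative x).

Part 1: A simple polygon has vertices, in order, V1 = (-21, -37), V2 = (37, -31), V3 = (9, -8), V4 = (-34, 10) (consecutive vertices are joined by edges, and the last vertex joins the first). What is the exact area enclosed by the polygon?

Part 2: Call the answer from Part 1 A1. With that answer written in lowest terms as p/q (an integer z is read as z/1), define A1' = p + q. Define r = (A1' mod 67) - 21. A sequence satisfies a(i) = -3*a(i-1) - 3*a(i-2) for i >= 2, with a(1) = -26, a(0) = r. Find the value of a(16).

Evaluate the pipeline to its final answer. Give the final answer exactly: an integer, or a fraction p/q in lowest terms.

Part 1: cross terms: (-21*-31 - 37*-37)=2020, (37*-8 - 9*-31)=-17, (9*10 - -34*-8)=-182, (-34*-37 - -21*10)=1468; twice the area = |3289| = 3289; area = 3289/2; answer 3289/2
Part 2: A1 = 3289/2; threaded value p + q = 3291; r = -13; a(2) = -3*(-26) - 3*(-13) = 117; iterating: a(2)=117, a(3)=-273, a(4)=468, a(5)=-585, a(6)=351, a(7)=702, a(8)=-3159, a(9)=7371, a(10)=-12636, a(11)=15795, a(12)=-9477, a(13)=-18954, a(14)=85293, a(15)=-199017, a(16)=341172; answer 341172

341172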